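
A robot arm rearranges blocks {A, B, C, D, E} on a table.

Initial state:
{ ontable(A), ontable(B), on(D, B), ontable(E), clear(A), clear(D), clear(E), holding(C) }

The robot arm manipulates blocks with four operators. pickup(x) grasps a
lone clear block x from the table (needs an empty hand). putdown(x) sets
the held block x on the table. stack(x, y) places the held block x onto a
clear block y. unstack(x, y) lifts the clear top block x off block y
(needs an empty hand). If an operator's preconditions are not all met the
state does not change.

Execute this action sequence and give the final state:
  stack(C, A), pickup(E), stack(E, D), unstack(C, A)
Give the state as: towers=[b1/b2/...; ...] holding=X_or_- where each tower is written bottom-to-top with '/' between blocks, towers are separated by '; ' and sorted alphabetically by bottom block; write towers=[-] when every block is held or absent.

towers=[A; B/D/E] holding=C

step 1 (stack(C, A)): towers=[A/C; B/D; E] holding=-
step 2 (pickup(E)): towers=[A/C; B/D] holding=E
step 3 (stack(E, D)): towers=[A/C; B/D/E] holding=-
step 4 (unstack(C, A)): towers=[A; B/D/E] holding=C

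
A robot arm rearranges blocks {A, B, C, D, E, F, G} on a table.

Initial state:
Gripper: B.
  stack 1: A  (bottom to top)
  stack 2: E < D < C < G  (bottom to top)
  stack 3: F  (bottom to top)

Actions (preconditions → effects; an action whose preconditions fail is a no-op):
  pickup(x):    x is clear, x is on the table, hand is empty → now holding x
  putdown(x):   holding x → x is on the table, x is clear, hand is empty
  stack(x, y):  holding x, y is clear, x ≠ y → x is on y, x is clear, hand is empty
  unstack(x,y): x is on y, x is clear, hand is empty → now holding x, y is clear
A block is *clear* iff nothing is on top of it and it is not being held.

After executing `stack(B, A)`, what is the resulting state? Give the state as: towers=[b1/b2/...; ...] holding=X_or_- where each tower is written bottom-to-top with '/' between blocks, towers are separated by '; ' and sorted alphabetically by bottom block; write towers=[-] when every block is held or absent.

towers=[A/B; E/D/C/G; F] holding=-

before: towers=[A; E/D/C/G; F] holding=B
pre[stack(B, A)]: holding(B) ✓, clear(A) ✓, B≠A ✓
all met → apply stack(B, A)
after:  towers=[A/B; E/D/C/G; F] holding=-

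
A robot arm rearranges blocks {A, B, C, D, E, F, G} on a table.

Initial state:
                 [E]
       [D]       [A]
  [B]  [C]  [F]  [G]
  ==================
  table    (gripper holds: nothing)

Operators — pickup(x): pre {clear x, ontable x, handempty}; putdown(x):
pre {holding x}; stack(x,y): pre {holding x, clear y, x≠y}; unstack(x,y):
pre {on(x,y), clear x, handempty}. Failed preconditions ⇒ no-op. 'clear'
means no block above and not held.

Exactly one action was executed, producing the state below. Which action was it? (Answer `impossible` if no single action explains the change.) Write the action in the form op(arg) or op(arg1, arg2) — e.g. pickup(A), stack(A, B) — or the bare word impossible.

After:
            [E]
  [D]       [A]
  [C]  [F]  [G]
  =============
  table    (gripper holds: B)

target: towers=[C/D; F; G/A/E] holding=B
         pickup(B) → towers=[C/D; F; G/A/E] holding=B  ← match
         pickup(F) → towers=[B; C/D; G/A/E] holding=F
     unstack(D, C) → towers=[B; C; F; G/A/E] holding=D
     unstack(E, A) → towers=[B; C/D; F; G/A] holding=E

pickup(B)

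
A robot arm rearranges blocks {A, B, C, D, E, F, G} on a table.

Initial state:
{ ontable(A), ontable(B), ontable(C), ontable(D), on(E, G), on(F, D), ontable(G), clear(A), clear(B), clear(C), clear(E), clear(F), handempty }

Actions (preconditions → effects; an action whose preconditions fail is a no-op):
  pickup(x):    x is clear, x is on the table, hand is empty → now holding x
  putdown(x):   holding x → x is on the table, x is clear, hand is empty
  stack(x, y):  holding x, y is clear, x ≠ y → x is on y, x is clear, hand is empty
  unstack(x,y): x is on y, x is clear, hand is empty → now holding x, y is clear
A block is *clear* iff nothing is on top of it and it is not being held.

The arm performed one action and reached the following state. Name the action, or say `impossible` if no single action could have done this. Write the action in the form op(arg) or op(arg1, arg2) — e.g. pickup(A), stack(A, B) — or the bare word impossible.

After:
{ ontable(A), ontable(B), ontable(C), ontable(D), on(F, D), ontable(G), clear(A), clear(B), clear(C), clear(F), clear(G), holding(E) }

target: towers=[A; B; C; D/F; G] holding=E
         pickup(B) → towers=[A; C; D/F; G/E] holding=B
     unstack(F, D) → towers=[A; B; C; D; G/E] holding=F
         pickup(A) → towers=[B; C; D/F; G/E] holding=A
     unstack(E, G) → towers=[A; B; C; D/F; G] holding=E  ← match
         pickup(C) → towers=[A; B; D/F; G/E] holding=C

unstack(E, G)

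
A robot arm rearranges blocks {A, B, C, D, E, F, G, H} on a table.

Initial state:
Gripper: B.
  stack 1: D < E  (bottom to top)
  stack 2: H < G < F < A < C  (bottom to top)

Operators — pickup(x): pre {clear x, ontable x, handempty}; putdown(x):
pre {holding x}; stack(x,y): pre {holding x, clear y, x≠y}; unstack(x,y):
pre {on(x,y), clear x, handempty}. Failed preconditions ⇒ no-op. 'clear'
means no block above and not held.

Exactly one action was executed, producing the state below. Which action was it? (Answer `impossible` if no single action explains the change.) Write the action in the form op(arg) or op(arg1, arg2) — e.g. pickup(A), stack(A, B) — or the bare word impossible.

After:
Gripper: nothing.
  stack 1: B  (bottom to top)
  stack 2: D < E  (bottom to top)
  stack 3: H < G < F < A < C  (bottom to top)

putdown(B)

target: towers=[B; D/E; H/G/F/A/C] holding=-
        putdown(B) → towers=[B; D/E; H/G/F/A/C] holding=-  ← match
       stack(B, E) → towers=[D/E/B; H/G/F/A/C] holding=-
       stack(B, C) → towers=[D/E; H/G/F/A/C/B] holding=-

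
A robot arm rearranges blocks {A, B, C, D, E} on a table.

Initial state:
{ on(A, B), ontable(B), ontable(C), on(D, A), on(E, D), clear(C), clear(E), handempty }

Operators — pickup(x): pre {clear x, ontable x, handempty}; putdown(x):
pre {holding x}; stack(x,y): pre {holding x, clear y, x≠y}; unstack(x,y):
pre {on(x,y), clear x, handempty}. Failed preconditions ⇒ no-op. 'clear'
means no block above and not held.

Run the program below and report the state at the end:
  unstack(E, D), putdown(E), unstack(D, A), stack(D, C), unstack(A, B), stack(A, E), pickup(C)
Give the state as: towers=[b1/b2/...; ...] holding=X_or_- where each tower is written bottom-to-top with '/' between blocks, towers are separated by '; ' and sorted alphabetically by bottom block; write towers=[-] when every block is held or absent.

towers=[B; C/D; E/A] holding=-

step 1 (unstack(E, D)): towers=[B/A/D; C] holding=E
step 2 (putdown(E)): towers=[B/A/D; C; E] holding=-
step 3 (unstack(D, A)): towers=[B/A; C; E] holding=D
step 4 (stack(D, C)): towers=[B/A; C/D; E] holding=-
step 5 (unstack(A, B)): towers=[B; C/D; E] holding=A
step 6 (stack(A, E)): towers=[B; C/D; E/A] holding=-
step 7 (pickup(C)) [no-op]: towers=[B; C/D; E/A] holding=-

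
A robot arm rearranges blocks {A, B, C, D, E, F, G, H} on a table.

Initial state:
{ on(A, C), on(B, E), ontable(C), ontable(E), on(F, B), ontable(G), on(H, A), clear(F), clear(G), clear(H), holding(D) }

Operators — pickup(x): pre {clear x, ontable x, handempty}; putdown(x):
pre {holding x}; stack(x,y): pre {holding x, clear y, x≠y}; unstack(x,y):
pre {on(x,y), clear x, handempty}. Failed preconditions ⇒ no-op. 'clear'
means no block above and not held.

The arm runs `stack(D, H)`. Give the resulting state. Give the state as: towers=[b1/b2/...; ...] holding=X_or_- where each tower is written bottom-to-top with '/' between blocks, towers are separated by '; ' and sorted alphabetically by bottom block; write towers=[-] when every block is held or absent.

towers=[C/A/H/D; E/B/F; G] holding=-

before: towers=[C/A/H; E/B/F; G] holding=D
pre[stack(D, H)]: holding(D) ✓, clear(H) ✓, D≠H ✓
all met → apply stack(D, H)
after:  towers=[C/A/H/D; E/B/F; G] holding=-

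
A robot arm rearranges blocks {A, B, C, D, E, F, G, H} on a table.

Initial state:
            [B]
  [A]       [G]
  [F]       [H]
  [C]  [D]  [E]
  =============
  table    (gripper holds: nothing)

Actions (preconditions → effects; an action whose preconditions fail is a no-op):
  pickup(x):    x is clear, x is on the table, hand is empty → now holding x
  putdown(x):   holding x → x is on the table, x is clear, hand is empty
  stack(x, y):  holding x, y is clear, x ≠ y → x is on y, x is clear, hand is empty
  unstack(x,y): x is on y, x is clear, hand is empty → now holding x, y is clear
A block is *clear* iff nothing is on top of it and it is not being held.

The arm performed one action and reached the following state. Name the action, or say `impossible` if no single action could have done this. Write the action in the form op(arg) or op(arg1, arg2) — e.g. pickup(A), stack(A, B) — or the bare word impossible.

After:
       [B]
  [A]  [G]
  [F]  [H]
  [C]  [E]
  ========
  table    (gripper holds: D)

pickup(D)

target: towers=[C/F/A; E/H/G/B] holding=D
     unstack(A, F) → towers=[C/F; D; E/H/G/B] holding=A
     unstack(B, G) → towers=[C/F/A; D; E/H/G] holding=B
         pickup(D) → towers=[C/F/A; E/H/G/B] holding=D  ← match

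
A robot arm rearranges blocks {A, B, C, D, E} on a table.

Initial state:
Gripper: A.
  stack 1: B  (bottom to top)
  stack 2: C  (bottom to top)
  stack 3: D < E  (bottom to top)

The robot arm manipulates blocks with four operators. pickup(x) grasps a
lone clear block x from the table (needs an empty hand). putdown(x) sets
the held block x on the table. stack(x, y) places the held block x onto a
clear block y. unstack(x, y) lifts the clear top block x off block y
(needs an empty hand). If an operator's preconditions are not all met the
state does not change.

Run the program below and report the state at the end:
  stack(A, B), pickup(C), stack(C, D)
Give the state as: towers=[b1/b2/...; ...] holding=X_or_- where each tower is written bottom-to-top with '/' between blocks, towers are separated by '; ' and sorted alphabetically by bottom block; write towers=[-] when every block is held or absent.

step 1 (stack(A, B)): towers=[B/A; C; D/E] holding=-
step 2 (pickup(C)): towers=[B/A; D/E] holding=C
step 3 (stack(C, D)) [no-op]: towers=[B/A; D/E] holding=C

towers=[B/A; D/E] holding=C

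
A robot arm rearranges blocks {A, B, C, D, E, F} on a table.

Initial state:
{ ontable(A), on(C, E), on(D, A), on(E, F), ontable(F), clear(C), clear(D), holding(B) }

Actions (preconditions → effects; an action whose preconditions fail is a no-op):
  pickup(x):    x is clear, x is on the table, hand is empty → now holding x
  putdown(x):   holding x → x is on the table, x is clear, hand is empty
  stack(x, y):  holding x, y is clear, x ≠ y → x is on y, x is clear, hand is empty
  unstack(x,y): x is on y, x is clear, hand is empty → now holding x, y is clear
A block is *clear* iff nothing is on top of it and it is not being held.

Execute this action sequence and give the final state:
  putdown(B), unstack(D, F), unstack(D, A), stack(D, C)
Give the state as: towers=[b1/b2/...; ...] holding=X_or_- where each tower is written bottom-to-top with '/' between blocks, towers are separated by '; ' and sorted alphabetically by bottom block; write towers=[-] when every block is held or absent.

towers=[A; B; F/E/C/D] holding=-

step 1 (putdown(B)): towers=[A/D; B; F/E/C] holding=-
step 2 (unstack(D, F)) [no-op]: towers=[A/D; B; F/E/C] holding=-
step 3 (unstack(D, A)): towers=[A; B; F/E/C] holding=D
step 4 (stack(D, C)): towers=[A; B; F/E/C/D] holding=-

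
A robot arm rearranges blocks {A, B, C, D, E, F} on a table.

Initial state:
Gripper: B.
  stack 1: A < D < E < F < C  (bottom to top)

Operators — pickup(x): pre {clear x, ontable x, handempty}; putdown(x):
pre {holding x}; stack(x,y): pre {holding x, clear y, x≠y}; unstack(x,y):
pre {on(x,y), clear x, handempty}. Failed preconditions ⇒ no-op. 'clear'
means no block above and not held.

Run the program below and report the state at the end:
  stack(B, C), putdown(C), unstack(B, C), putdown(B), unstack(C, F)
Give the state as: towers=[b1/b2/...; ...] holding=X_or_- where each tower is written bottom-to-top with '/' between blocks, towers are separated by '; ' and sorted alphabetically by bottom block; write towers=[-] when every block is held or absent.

towers=[A/D/E/F; B] holding=C

step 1 (stack(B, C)): towers=[A/D/E/F/C/B] holding=-
step 2 (putdown(C)) [no-op]: towers=[A/D/E/F/C/B] holding=-
step 3 (unstack(B, C)): towers=[A/D/E/F/C] holding=B
step 4 (putdown(B)): towers=[A/D/E/F/C; B] holding=-
step 5 (unstack(C, F)): towers=[A/D/E/F; B] holding=C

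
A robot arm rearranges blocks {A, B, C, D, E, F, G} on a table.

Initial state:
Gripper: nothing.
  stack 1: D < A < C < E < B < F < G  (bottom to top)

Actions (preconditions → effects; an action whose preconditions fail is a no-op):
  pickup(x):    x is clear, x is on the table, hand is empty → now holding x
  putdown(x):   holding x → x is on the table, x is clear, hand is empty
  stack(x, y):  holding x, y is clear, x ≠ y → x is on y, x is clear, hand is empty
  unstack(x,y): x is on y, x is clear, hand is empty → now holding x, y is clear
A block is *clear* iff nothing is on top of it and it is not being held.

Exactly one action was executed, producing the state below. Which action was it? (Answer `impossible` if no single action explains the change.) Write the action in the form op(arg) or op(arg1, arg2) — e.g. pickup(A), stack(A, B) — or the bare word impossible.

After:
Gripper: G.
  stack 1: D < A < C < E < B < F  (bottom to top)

target: towers=[D/A/C/E/B/F] holding=G
     unstack(G, F) → towers=[D/A/C/E/B/F] holding=G  ← match

unstack(G, F)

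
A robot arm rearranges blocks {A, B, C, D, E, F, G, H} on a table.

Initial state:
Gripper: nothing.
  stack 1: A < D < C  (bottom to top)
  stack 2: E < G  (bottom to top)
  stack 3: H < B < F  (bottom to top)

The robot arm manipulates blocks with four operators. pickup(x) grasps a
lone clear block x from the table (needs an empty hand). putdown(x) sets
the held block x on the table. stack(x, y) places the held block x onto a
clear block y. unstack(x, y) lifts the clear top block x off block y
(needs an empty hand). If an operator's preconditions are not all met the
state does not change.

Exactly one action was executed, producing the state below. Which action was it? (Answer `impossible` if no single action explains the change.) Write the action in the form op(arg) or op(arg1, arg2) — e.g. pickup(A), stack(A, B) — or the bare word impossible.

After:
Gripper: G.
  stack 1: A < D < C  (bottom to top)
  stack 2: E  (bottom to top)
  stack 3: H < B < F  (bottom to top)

target: towers=[A/D/C; E; H/B/F] holding=G
     unstack(G, E) → towers=[A/D/C; E; H/B/F] holding=G  ← match
     unstack(F, B) → towers=[A/D/C; E/G; H/B] holding=F
     unstack(C, D) → towers=[A/D; E/G; H/B/F] holding=C

unstack(G, E)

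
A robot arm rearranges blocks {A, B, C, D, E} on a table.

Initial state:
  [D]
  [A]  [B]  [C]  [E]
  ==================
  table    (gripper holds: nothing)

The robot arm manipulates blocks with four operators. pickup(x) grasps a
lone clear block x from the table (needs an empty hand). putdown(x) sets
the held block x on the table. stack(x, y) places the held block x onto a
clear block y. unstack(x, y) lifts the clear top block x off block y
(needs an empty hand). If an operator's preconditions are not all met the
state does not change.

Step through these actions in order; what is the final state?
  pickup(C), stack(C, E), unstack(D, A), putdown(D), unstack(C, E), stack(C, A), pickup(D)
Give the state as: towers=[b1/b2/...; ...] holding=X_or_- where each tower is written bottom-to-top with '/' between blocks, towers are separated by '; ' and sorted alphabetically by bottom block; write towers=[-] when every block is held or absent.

towers=[A/C; B; E] holding=D

step 1 (pickup(C)): towers=[A/D; B; E] holding=C
step 2 (stack(C, E)): towers=[A/D; B; E/C] holding=-
step 3 (unstack(D, A)): towers=[A; B; E/C] holding=D
step 4 (putdown(D)): towers=[A; B; D; E/C] holding=-
step 5 (unstack(C, E)): towers=[A; B; D; E] holding=C
step 6 (stack(C, A)): towers=[A/C; B; D; E] holding=-
step 7 (pickup(D)): towers=[A/C; B; E] holding=D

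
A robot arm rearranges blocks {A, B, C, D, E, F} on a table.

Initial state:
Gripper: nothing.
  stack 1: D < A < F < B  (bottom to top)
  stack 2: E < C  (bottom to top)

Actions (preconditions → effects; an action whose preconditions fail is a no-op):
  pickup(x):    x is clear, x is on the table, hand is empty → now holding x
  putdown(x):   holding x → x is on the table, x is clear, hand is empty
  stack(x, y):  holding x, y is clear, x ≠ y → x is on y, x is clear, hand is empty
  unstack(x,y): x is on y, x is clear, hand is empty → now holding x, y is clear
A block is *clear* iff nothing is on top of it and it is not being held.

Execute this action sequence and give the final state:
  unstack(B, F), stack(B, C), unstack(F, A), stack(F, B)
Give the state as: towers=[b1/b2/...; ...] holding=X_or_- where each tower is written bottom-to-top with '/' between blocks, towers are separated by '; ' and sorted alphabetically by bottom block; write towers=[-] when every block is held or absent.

towers=[D/A; E/C/B/F] holding=-

step 1 (unstack(B, F)): towers=[D/A/F; E/C] holding=B
step 2 (stack(B, C)): towers=[D/A/F; E/C/B] holding=-
step 3 (unstack(F, A)): towers=[D/A; E/C/B] holding=F
step 4 (stack(F, B)): towers=[D/A; E/C/B/F] holding=-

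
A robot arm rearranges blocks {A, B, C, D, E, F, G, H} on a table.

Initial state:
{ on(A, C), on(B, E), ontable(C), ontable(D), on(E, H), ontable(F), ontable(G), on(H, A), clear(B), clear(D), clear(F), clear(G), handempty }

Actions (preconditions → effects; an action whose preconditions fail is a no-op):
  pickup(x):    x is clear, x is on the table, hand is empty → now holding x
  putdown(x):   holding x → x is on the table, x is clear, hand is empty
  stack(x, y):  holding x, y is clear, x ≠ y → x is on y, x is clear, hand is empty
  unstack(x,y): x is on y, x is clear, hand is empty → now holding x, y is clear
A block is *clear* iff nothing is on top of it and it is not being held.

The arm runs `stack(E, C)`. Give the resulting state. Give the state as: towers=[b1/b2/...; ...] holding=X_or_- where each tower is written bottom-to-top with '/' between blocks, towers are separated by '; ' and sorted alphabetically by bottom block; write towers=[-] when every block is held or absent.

towers=[C/A/H/E/B; D; F; G] holding=-

before: towers=[C/A/H/E/B; D; F; G] holding=-
pre[stack(E, C)]: holding(E) ✗, clear(C) ✗, E≠C ✓
holding(E), clear(C) unmet → stack(E, C) is a no-op
after:  towers=[C/A/H/E/B; D; F; G] holding=-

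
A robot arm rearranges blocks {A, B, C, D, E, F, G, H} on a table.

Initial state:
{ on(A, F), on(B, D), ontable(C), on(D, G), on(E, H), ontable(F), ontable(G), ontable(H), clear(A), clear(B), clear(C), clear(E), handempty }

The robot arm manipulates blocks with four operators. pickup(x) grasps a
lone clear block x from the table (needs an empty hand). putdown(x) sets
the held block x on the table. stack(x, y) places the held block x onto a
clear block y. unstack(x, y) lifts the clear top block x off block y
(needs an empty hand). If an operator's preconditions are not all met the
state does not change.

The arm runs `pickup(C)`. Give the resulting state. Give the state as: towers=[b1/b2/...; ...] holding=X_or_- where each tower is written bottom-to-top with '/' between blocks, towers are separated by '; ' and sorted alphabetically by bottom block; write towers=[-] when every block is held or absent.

towers=[F/A; G/D/B; H/E] holding=C

before: towers=[C; F/A; G/D/B; H/E] holding=-
pre[pickup(C)]: clear(C) ✓, ontable(C) ✓, handempty ✓
all met → apply pickup(C)
after:  towers=[F/A; G/D/B; H/E] holding=C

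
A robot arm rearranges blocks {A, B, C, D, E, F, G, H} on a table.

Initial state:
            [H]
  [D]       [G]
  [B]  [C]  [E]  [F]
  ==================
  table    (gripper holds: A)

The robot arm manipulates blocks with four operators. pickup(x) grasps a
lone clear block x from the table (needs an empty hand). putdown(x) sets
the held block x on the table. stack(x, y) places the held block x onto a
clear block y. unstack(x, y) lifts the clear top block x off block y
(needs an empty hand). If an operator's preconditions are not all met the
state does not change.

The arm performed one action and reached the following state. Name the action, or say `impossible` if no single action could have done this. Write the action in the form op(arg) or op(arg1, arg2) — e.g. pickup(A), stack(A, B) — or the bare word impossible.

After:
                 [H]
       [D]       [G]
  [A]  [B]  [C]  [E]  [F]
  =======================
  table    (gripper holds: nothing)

target: towers=[A; B/D; C; E/G/H; F] holding=-
        putdown(A) → towers=[A; B/D; C; E/G/H; F] holding=-  ← match
       stack(A, H) → towers=[B/D; C; E/G/H/A; F] holding=-
       stack(A, F) → towers=[B/D; C; E/G/H; F/A] holding=-
       stack(A, D) → towers=[B/D/A; C; E/G/H; F] holding=-
       stack(A, C) → towers=[B/D; C/A; E/G/H; F] holding=-

putdown(A)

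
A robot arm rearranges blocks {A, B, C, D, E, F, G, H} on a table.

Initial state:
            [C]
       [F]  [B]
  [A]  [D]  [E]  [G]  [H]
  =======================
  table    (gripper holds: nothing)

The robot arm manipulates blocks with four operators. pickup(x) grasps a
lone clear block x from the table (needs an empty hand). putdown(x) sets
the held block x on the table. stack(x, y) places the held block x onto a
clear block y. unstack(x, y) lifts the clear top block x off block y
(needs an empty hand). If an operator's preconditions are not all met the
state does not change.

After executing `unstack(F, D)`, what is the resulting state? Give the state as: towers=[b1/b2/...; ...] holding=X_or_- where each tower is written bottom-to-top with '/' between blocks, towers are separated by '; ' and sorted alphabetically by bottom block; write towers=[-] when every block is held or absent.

towers=[A; D; E/B/C; G; H] holding=F

before: towers=[A; D/F; E/B/C; G; H] holding=-
pre[unstack(F, D)]: on(F,D) yes, clear(F) yes, handempty yes
all met → apply unstack(F, D)
after:  towers=[A; D; E/B/C; G; H] holding=F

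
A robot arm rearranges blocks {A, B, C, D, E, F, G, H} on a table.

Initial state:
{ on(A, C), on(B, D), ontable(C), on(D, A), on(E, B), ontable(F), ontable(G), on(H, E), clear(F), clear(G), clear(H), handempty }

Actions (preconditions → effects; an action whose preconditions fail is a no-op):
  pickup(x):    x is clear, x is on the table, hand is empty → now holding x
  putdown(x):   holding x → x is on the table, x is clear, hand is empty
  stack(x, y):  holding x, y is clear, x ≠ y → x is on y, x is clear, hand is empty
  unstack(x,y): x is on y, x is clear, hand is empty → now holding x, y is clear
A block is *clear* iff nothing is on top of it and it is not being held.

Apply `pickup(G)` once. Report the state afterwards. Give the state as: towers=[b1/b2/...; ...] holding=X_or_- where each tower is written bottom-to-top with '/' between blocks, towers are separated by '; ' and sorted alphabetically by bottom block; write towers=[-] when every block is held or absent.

towers=[C/A/D/B/E/H; F] holding=G

before: towers=[C/A/D/B/E/H; F; G] holding=-
pre[pickup(G)]: clear(G) ok, ontable(G) ok, handempty ok
all met → apply pickup(G)
after:  towers=[C/A/D/B/E/H; F] holding=G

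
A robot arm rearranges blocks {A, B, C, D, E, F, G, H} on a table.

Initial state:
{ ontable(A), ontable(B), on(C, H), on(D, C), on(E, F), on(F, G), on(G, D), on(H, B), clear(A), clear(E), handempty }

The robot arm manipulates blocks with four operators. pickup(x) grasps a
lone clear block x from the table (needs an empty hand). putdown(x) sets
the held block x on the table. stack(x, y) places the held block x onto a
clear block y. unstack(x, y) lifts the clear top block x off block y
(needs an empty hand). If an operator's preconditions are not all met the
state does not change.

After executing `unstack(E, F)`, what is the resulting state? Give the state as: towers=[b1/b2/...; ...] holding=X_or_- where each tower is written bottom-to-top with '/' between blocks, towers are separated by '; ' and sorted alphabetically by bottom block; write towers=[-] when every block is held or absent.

towers=[A; B/H/C/D/G/F] holding=E

before: towers=[A; B/H/C/D/G/F/E] holding=-
pre[unstack(E, F)]: on(E,F) ok, clear(E) ok, handempty ok
all met → apply unstack(E, F)
after:  towers=[A; B/H/C/D/G/F] holding=E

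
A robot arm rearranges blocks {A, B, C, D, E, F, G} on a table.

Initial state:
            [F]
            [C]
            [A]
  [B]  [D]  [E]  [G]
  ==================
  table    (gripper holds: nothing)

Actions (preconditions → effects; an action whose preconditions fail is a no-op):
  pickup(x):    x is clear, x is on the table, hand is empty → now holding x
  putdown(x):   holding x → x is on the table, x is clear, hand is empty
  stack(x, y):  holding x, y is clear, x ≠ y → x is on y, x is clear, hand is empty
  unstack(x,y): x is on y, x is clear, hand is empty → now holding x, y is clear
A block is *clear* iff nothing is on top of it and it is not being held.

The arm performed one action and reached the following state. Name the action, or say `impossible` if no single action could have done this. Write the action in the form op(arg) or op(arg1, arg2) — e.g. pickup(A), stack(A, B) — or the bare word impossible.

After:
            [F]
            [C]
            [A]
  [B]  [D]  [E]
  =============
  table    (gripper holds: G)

pickup(G)

target: towers=[B; D; E/A/C/F] holding=G
         pickup(B) → towers=[D; E/A/C/F; G] holding=B
     unstack(F, C) → towers=[B; D; E/A/C; G] holding=F
         pickup(G) → towers=[B; D; E/A/C/F] holding=G  ← match
         pickup(D) → towers=[B; E/A/C/F; G] holding=D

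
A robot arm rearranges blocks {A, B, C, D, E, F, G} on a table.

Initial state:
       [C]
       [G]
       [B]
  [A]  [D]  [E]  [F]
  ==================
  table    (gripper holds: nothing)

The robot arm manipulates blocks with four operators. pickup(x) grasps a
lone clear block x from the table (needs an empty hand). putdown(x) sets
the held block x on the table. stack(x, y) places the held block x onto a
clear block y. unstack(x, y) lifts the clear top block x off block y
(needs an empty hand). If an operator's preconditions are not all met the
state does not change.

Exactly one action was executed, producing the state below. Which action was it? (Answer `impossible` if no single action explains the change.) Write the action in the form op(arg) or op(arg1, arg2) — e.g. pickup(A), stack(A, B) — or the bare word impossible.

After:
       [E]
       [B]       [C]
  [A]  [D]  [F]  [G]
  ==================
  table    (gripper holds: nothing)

impossible

target: towers=[A; D/B/E; F; G/C] holding=-
         pickup(F) → towers=[A; D/B/G/C; E] holding=F
         pickup(A) → towers=[D/B/G/C; E; F] holding=A
         pickup(E) → towers=[A; D/B/G/C; F] holding=E
     unstack(C, G) → towers=[A; D/B/G; E; F] holding=C
none of the 4 applicable actions match → impossible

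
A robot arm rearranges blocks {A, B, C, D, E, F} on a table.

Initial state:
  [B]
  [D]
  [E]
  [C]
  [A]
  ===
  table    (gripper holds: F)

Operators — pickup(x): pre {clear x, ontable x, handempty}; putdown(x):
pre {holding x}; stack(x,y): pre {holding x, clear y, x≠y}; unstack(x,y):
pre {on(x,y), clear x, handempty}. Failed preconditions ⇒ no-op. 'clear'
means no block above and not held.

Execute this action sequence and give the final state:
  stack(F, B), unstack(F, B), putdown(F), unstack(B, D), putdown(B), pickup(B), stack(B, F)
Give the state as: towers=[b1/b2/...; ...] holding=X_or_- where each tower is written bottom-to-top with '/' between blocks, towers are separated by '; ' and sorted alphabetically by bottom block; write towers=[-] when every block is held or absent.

step 1 (stack(F, B)): towers=[A/C/E/D/B/F] holding=-
step 2 (unstack(F, B)): towers=[A/C/E/D/B] holding=F
step 3 (putdown(F)): towers=[A/C/E/D/B; F] holding=-
step 4 (unstack(B, D)): towers=[A/C/E/D; F] holding=B
step 5 (putdown(B)): towers=[A/C/E/D; B; F] holding=-
step 6 (pickup(B)): towers=[A/C/E/D; F] holding=B
step 7 (stack(B, F)): towers=[A/C/E/D; F/B] holding=-

towers=[A/C/E/D; F/B] holding=-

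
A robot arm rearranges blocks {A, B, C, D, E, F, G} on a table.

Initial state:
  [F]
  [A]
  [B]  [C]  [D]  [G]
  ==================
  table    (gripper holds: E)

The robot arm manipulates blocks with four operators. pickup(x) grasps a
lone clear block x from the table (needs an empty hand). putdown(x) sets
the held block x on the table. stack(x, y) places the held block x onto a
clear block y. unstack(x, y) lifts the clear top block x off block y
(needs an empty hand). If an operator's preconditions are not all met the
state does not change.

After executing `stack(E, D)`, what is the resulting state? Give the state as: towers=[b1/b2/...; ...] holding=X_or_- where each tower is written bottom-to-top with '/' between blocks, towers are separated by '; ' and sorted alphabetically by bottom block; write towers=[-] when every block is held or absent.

towers=[B/A/F; C; D/E; G] holding=-

before: towers=[B/A/F; C; D; G] holding=E
pre[stack(E, D)]: holding(E) ok, clear(D) ok, E≠D ok
all met → apply stack(E, D)
after:  towers=[B/A/F; C; D/E; G] holding=-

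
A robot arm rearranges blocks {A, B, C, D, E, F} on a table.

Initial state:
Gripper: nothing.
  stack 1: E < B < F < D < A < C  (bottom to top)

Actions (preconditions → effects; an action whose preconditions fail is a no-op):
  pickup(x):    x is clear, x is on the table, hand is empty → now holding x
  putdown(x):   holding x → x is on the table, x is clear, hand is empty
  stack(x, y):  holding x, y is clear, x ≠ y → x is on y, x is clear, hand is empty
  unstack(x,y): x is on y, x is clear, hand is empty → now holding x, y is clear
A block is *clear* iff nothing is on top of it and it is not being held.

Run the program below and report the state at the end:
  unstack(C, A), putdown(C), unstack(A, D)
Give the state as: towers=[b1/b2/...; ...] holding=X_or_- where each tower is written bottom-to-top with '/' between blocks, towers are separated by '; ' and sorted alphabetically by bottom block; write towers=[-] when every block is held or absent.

step 1 (unstack(C, A)): towers=[E/B/F/D/A] holding=C
step 2 (putdown(C)): towers=[C; E/B/F/D/A] holding=-
step 3 (unstack(A, D)): towers=[C; E/B/F/D] holding=A

towers=[C; E/B/F/D] holding=A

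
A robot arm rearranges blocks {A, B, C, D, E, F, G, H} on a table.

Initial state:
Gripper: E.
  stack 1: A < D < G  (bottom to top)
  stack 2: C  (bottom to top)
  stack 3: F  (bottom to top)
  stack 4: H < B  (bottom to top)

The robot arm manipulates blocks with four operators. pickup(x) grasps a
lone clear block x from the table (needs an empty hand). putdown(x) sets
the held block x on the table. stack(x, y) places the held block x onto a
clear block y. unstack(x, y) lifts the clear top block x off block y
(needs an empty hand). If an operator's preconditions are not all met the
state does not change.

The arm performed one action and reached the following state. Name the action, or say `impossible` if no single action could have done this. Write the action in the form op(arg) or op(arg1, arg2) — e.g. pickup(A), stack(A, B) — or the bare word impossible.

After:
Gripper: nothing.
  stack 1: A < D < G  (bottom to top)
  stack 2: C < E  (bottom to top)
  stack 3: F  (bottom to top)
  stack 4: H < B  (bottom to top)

target: towers=[A/D/G; C/E; F; H/B] holding=-
        putdown(E) → towers=[A/D/G; C; E; F; H/B] holding=-
       stack(E, G) → towers=[A/D/G/E; C; F; H/B] holding=-
       stack(E, B) → towers=[A/D/G; C; F; H/B/E] holding=-
       stack(E, F) → towers=[A/D/G; C; F/E; H/B] holding=-
       stack(E, C) → towers=[A/D/G; C/E; F; H/B] holding=-  ← match

stack(E, C)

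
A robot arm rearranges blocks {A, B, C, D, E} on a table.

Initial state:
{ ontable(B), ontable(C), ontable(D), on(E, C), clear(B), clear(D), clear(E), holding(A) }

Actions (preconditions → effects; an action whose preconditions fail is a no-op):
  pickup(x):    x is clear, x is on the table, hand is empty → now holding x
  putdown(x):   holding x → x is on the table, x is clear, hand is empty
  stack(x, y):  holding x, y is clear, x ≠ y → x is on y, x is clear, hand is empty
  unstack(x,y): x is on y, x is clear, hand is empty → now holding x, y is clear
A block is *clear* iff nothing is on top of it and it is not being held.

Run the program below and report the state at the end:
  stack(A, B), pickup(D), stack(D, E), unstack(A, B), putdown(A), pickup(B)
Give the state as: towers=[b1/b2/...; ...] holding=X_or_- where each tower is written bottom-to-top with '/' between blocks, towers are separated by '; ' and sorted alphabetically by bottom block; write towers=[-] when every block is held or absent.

towers=[A; C/E/D] holding=B

step 1 (stack(A, B)): towers=[B/A; C/E; D] holding=-
step 2 (pickup(D)): towers=[B/A; C/E] holding=D
step 3 (stack(D, E)): towers=[B/A; C/E/D] holding=-
step 4 (unstack(A, B)): towers=[B; C/E/D] holding=A
step 5 (putdown(A)): towers=[A; B; C/E/D] holding=-
step 6 (pickup(B)): towers=[A; C/E/D] holding=B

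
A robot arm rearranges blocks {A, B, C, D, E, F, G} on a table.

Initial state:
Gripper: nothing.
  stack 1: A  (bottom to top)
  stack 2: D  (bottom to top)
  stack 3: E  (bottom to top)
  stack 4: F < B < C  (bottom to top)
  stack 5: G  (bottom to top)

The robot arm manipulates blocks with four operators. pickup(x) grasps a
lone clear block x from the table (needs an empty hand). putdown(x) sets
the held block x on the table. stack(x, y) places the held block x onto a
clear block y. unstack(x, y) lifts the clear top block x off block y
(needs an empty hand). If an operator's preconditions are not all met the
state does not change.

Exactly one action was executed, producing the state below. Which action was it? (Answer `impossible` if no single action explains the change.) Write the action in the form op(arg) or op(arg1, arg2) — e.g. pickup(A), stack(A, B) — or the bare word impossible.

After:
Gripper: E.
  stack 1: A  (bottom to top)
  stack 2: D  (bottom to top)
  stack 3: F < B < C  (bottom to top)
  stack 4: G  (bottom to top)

target: towers=[A; D; F/B/C; G] holding=E
         pickup(G) → towers=[A; D; E; F/B/C] holding=G
         pickup(D) → towers=[A; E; F/B/C; G] holding=D
         pickup(A) → towers=[D; E; F/B/C; G] holding=A
         pickup(E) → towers=[A; D; F/B/C; G] holding=E  ← match
     unstack(C, B) → towers=[A; D; E; F/B; G] holding=C

pickup(E)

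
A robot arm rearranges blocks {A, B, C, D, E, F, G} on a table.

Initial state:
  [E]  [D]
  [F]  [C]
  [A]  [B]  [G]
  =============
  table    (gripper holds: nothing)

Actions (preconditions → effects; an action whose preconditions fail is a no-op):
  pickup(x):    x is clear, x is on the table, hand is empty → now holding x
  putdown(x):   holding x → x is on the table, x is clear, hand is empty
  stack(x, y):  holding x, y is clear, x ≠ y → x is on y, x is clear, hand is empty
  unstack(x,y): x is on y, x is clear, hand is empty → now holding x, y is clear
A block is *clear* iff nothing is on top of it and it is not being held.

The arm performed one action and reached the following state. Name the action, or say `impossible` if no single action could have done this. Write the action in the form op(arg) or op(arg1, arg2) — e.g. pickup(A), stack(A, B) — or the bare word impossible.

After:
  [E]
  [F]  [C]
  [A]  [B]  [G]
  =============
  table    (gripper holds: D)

unstack(D, C)

target: towers=[A/F/E; B/C; G] holding=D
         pickup(G) → towers=[A/F/E; B/C/D] holding=G
     unstack(D, C) → towers=[A/F/E; B/C; G] holding=D  ← match
     unstack(E, F) → towers=[A/F; B/C/D; G] holding=E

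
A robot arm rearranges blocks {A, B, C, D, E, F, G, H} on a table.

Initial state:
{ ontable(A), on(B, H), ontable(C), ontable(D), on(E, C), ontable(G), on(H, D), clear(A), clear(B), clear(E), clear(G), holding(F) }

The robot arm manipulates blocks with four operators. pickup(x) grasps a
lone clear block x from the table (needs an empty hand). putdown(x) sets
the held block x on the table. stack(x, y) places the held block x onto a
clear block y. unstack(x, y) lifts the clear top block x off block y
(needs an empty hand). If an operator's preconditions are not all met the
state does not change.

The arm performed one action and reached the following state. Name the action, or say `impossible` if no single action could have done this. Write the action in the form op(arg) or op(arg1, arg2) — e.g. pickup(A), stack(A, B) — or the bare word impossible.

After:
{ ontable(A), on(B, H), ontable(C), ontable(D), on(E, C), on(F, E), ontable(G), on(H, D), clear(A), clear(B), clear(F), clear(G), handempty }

stack(F, E)

target: towers=[A; C/E/F; D/H/B; G] holding=-
        putdown(F) → towers=[A; C/E; D/H/B; F; G] holding=-
       stack(F, G) → towers=[A; C/E; D/H/B; G/F] holding=-
       stack(F, A) → towers=[A/F; C/E; D/H/B; G] holding=-
       stack(F, E) → towers=[A; C/E/F; D/H/B; G] holding=-  ← match
       stack(F, B) → towers=[A; C/E; D/H/B/F; G] holding=-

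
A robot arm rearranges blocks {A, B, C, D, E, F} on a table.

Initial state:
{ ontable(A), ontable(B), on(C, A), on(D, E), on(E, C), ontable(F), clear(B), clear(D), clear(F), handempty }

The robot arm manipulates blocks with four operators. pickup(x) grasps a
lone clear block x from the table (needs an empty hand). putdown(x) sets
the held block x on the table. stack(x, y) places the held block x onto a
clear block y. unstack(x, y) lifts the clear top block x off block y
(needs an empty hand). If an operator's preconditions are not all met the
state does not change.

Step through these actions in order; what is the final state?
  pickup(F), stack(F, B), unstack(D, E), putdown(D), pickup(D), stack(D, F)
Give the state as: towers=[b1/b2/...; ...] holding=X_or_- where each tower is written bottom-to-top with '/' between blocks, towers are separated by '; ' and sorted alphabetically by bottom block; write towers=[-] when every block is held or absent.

towers=[A/C/E; B/F/D] holding=-

step 1 (pickup(F)): towers=[A/C/E/D; B] holding=F
step 2 (stack(F, B)): towers=[A/C/E/D; B/F] holding=-
step 3 (unstack(D, E)): towers=[A/C/E; B/F] holding=D
step 4 (putdown(D)): towers=[A/C/E; B/F; D] holding=-
step 5 (pickup(D)): towers=[A/C/E; B/F] holding=D
step 6 (stack(D, F)): towers=[A/C/E; B/F/D] holding=-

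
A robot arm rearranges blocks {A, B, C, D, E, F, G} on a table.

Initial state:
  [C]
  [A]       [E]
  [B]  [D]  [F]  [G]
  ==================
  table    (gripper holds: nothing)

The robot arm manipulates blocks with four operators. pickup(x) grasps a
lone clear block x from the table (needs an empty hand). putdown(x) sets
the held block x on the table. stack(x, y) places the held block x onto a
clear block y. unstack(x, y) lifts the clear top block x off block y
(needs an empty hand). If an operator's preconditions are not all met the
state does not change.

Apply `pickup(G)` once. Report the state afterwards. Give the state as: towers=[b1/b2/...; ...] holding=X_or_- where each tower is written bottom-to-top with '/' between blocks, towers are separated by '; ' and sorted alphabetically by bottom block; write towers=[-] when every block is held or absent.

before: towers=[B/A/C; D; F/E; G] holding=-
pre[pickup(G)]: clear(G) ok, ontable(G) ok, handempty ok
all met → apply pickup(G)
after:  towers=[B/A/C; D; F/E] holding=G

towers=[B/A/C; D; F/E] holding=G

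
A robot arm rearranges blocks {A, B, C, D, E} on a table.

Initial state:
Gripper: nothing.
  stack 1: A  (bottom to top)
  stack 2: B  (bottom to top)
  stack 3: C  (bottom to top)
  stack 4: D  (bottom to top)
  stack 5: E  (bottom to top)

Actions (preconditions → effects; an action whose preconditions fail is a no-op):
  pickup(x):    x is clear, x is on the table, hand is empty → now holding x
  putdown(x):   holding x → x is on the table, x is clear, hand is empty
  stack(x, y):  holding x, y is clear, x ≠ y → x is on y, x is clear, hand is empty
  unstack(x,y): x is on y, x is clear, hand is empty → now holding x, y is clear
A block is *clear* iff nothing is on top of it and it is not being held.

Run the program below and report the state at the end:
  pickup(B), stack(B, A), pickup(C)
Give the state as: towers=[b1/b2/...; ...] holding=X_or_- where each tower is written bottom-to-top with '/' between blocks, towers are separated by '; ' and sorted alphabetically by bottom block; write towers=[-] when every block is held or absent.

step 1 (pickup(B)): towers=[A; C; D; E] holding=B
step 2 (stack(B, A)): towers=[A/B; C; D; E] holding=-
step 3 (pickup(C)): towers=[A/B; D; E] holding=C

towers=[A/B; D; E] holding=C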